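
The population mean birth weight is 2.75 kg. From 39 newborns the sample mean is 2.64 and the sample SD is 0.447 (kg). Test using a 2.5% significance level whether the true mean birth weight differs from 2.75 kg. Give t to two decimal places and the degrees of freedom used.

t = -1.54, df = 38

H0: μ = 2.75; H1: μ ≠ 2.75 (one-sample t-test, two-sided).
t = (x̄ − μ₀)/(s/√n) = (2.64 − 2.75)/(0.447/√39) = -1.54
df = n − 1 = 38
Two-sided p-value ≈ 0.1326
Since p ≈ 0.1326 > α = 0.025, fail to reject H0; the data do not provide sufficient evidence against H0.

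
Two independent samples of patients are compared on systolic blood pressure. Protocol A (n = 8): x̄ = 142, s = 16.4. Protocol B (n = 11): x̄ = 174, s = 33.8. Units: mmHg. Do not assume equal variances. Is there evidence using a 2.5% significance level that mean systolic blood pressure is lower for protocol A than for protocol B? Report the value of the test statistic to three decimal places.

-2.729

Let group 1 = protocol A, group 2 = protocol B. H0: μ_1 = μ_2; H1: μ_1 < μ_2 (Welch's two-sample t-test, left-tailed).
t = (x̄_1 − x̄_2)/√(s_1²/n_1 + s_2²/n_2) = (142 − 174)/√(16.4²/8 + 33.8²/11) = -2.729
Welch–Satterthwaite df ≈ 15.24
p-value = P(T ≤ -2.729) ≈ 0.008
Since p ≈ 0.008 < α = 0.025, reject H0; the evidence is statistically significant.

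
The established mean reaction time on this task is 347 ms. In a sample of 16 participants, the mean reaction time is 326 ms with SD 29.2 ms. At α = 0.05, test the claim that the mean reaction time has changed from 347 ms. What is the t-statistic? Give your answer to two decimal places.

-2.88

H0: μ = 347; H1: μ ≠ 347 (one-sample t-test, two-sided).
t = (x̄ − μ₀)/(s/√n) = (326 − 347)/(29.2/√16) = -2.88
df = n − 1 = 15
Two-sided p-value ≈ 0.0115
Since p ≈ 0.0115 < α = 0.05, reject H0; the data support H1.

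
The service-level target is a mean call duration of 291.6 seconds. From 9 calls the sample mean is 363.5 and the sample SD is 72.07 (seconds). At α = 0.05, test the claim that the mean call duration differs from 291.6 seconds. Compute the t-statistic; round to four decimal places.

H0: μ = 291.6; H1: μ ≠ 291.6 (one-sample t-test, two-sided).
t = (x̄ − μ₀)/(s/√n) = (363.5 − 291.6)/(72.07/√9) = 2.9929
df = n − 1 = 8
Two-sided p-value ≈ 0.0173
Since p ≈ 0.0173 < α = 0.05, reject H0; the evidence is statistically significant.

2.9929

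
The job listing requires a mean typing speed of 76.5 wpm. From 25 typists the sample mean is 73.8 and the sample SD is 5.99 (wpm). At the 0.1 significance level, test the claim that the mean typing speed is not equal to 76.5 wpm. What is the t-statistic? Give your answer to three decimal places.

H0: μ = 76.5; H1: μ ≠ 76.5 (one-sample t-test, two-sided).
t = (x̄ − μ₀)/(s/√n) = (73.8 − 76.5)/(5.99/√25) = -2.254
df = n − 1 = 24
Two-sided p-value ≈ 0.0336
Since p ≈ 0.0336 < α = 0.1, reject H0; the data support H1.

-2.254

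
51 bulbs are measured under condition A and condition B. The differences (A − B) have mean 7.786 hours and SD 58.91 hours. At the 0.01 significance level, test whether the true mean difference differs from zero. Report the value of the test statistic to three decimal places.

0.944

H0: μ_d = 0; H1: μ_d ≠ 0 (paired t-test on the differences, two-sided).
t = d̄/(s_d/√n) = 7.786/(58.91/√51) = 0.944
df = n − 1 = 50
Two-sided p-value ≈ 0.3498
Since p ≈ 0.3498 > α = 0.01, fail to reject H0; the data do not provide sufficient evidence against H0.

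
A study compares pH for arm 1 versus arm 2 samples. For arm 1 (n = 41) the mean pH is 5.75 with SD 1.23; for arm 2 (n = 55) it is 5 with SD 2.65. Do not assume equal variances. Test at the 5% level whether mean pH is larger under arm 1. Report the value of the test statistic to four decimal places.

1.8487

Let group 1 = arm 1, group 2 = arm 2. H0: μ_1 = μ_2; H1: μ_1 > μ_2 (Welch's two-sample t-test, right-tailed).
t = (x̄_1 − x̄_2)/√(s_1²/n_1 + s_2²/n_2) = (5.75 − 5)/√(1.23²/41 + 2.65²/55) = 1.8487
Welch–Satterthwaite df ≈ 80.63
p-value = P(T ≥ 1.8487) ≈ 0.0341
Since p ≈ 0.0341 < α = 0.05, reject H0; the evidence is statistically significant.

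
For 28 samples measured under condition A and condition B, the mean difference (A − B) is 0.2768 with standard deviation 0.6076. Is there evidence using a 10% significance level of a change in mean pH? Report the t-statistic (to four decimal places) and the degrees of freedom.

t = 2.4106, df = 27

H0: μ_d = 0; H1: μ_d ≠ 0 (paired t-test on the differences, two-sided).
t = d̄/(s_d/√n) = 0.2768/(0.6076/√28) = 2.4106
df = n − 1 = 27
Two-sided p-value ≈ 0.0230
Since p ≈ 0.0230 < α = 0.1, reject H0; the data support H1.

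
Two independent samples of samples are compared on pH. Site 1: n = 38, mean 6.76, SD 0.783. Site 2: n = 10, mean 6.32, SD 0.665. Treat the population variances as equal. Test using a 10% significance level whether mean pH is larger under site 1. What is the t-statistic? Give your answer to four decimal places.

1.6261

Let group 1 = site 1, group 2 = site 2. H0: μ_1 = μ_2; H1: μ_1 > μ_2 (two-sample pooled-variance t-test, right-tailed).
s_p² = [(38−1)·0.783² + (10−1)·0.665²]/(38+10−2) = 0.579659
t = (6.76 − 6.32)/√[0.579659·(1/38 + 1/10)] = 1.6261
df = n₁ + n₂ − 2 = 46
p-value = P(T ≥ 1.6261) ≈ 0.055
Since p ≈ 0.055 < α = 0.1, reject H0; the evidence is statistically significant.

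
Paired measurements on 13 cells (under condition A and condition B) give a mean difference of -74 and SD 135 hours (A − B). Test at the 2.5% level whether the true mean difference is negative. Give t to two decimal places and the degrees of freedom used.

t = -1.98, df = 12

H0: μ_d = 0; H1: μ_d < 0 (paired t-test on the differences, left-tailed).
t = d̄/(s_d/√n) = -74/(135/√13) = -1.98
df = n − 1 = 12
p-value = P(T ≤ -1.98) ≈ 0.036
Since p ≈ 0.036 > α = 0.025, fail to reject H0; the data do not provide sufficient evidence against H0.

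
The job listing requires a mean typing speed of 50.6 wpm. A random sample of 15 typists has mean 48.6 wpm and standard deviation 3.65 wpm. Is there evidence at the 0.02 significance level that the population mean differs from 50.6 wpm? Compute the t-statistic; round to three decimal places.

H0: μ = 50.6; H1: μ ≠ 50.6 (one-sample t-test, two-sided).
t = (x̄ − μ₀)/(s/√n) = (48.6 − 50.6)/(3.65/√15) = -2.122
df = n − 1 = 14
Two-sided p-value ≈ 0.0521
Since p ≈ 0.0521 > α = 0.02, fail to reject H0; the data do not provide sufficient evidence against H0.

-2.122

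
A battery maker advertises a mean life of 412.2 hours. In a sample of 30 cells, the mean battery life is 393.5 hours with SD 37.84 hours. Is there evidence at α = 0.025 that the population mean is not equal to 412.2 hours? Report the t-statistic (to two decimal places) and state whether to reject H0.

H0: μ = 412.2; H1: μ ≠ 412.2 (one-sample t-test, two-sided).
t = (x̄ − μ₀)/(s/√n) = (393.5 − 412.2)/(37.84/√30) = -2.71
df = n − 1 = 29
Two-sided p-value ≈ 0.0113
Since p ≈ 0.0113 < α = 0.025, reject H0; the data support H1.

t = -2.71; reject H0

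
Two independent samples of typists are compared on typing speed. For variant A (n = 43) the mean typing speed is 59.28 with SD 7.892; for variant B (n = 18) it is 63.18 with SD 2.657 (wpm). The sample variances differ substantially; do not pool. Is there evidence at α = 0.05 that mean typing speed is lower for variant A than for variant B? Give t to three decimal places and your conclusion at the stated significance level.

Let group 1 = variant A, group 2 = variant B. H0: μ_1 = μ_2; H1: μ_1 < μ_2 (Welch's two-sample t-test, left-tailed).
t = (x̄_1 − x̄_2)/√(s_1²/n_1 + s_2²/n_2) = (59.28 − 63.18)/√(7.892²/43 + 2.657²/18) = -2.875
Welch–Satterthwaite df ≈ 57.42
p-value = P(T ≤ -2.875) ≈ 0.003
Since p ≈ 0.003 < α = 0.05, reject H0; the data support H1.

t = -2.875; reject H0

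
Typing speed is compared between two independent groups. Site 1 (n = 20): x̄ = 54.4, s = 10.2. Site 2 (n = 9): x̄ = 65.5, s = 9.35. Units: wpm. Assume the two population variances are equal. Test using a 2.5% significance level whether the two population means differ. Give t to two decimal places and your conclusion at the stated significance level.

t = -2.78; reject H0

Let group 1 = site 1, group 2 = site 2. H0: μ_1 = μ_2; H1: μ_1 ≠ μ_2 (two-sample pooled-variance t-test, two-sided).
s_p² = [(20−1)·10.2² + (9−1)·9.35²]/(20+9−2) = 99.1163
t = (54.4 − 65.5)/√[99.1163·(1/20 + 1/9)] = -2.78
df = n₁ + n₂ − 2 = 27
Two-sided p-value ≈ 0.010
Since p ≈ 0.010 < α = 0.025, reject H0; the data support H1.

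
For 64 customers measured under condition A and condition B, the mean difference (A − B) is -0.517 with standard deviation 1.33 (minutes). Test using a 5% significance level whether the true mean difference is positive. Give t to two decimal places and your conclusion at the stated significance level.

H0: μ_d = 0; H1: μ_d > 0 (paired t-test on the differences, right-tailed).
t = d̄/(s_d/√n) = -0.517/(1.33/√64) = -3.11
df = n − 1 = 63
p-value = P(T ≥ -3.11) ≈ 0.999
Since p ≈ 0.999 > α = 0.05, fail to reject H0; the evidence is not statistically significant.

t = -3.11; fail to reject H0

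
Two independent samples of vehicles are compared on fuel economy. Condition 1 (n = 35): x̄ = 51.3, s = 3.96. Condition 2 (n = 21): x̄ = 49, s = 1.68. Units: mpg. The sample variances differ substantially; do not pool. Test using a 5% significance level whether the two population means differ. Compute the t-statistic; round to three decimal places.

Let group 1 = condition 1, group 2 = condition 2. H0: μ_1 = μ_2; H1: μ_1 ≠ μ_2 (Welch's two-sample t-test, two-sided).
t = (x̄_1 − x̄_2)/√(s_1²/n_1 + s_2²/n_2) = (51.3 − 49)/√(3.96²/35 + 1.68²/21) = 3.014
Welch–Satterthwaite df ≈ 49.83
Two-sided p-value ≈ 0.0041
Since p ≈ 0.0041 < α = 0.05, reject H0; the evidence is statistically significant.

3.014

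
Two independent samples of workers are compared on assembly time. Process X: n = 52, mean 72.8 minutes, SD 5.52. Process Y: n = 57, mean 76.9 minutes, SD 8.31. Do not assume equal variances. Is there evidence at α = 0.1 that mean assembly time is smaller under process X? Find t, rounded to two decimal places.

Let group 1 = process X, group 2 = process Y. H0: μ_1 = μ_2; H1: μ_1 < μ_2 (Welch's two-sample t-test, left-tailed).
t = (x̄_1 − x̄_2)/√(s_1²/n_1 + s_2²/n_2) = (72.8 − 76.9)/√(5.52²/52 + 8.31²/57) = -3.06
Welch–Satterthwaite df ≈ 98.08
p-value = P(T ≤ -3.06) ≈ 0.0014
Since p ≈ 0.0014 < α = 0.1, reject H0; the data support H1.

-3.06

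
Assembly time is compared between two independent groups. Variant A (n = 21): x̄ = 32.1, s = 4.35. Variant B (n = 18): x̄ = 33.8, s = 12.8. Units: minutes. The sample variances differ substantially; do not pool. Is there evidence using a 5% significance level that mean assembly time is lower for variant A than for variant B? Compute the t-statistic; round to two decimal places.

Let group 1 = variant A, group 2 = variant B. H0: μ_1 = μ_2; H1: μ_1 < μ_2 (Welch's two-sample t-test, left-tailed).
t = (x̄_1 − x̄_2)/√(s_1²/n_1 + s_2²/n_2) = (32.1 − 33.8)/√(4.35²/21 + 12.8²/18) = -0.54
Welch–Satterthwaite df ≈ 20.36
p-value = P(T ≤ -0.54) ≈ 0.298
Since p ≈ 0.298 > α = 0.05, fail to reject H0; the evidence is not statistically significant.

-0.54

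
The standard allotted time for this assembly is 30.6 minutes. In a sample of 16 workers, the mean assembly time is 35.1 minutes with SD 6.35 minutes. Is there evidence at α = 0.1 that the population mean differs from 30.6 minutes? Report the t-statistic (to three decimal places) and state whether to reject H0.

t = 2.835; reject H0

H0: μ = 30.6; H1: μ ≠ 30.6 (one-sample t-test, two-sided).
t = (x̄ − μ₀)/(s/√n) = (35.1 − 30.6)/(6.35/√16) = 2.835
df = n − 1 = 15
Two-sided p-value ≈ 0.0126
Since p ≈ 0.0126 < α = 0.1, reject H0; the data support H1.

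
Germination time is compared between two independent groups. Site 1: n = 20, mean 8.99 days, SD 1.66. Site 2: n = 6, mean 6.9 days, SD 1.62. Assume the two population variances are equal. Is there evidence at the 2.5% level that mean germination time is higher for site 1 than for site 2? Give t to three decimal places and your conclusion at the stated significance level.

t = 2.718; reject H0

Let group 1 = site 1, group 2 = site 2. H0: μ_1 = μ_2; H1: μ_1 > μ_2 (two-sample pooled-variance t-test, right-tailed).
s_p² = [(20−1)·1.66² + (6−1)·1.62²]/(20+6−2) = 2.72827
t = (8.99 − 6.9)/√[2.72827·(1/20 + 1/6)] = 2.718
df = n₁ + n₂ − 2 = 24
p-value = P(T ≥ 2.718) ≈ 0.006
Since p ≈ 0.006 < α = 0.025, reject H0; the evidence is statistically significant.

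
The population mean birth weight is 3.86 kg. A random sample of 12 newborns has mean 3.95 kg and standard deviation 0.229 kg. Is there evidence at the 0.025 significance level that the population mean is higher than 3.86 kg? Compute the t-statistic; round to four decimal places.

H0: μ = 3.86; H1: μ > 3.86 (one-sample t-test, right-tailed).
t = (x̄ − μ₀)/(s/√n) = (3.95 − 3.86)/(0.229/√12) = 1.3614
df = n − 1 = 11
p-value = P(T ≥ 1.3614) ≈ 0.1003
Since p ≈ 0.1003 > α = 0.025, fail to reject H0; the evidence is not statistically significant.

1.3614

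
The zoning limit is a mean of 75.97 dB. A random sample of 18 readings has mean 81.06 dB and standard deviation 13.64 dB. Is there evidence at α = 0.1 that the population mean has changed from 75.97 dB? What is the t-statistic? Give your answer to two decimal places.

H0: μ = 75.97; H1: μ ≠ 75.97 (one-sample t-test, two-sided).
t = (x̄ − μ₀)/(s/√n) = (81.06 − 75.97)/(13.64/√18) = 1.58
df = n − 1 = 17
Two-sided p-value ≈ 0.1318
Since p ≈ 0.1318 > α = 0.1, fail to reject H0; the evidence is not statistically significant.

1.58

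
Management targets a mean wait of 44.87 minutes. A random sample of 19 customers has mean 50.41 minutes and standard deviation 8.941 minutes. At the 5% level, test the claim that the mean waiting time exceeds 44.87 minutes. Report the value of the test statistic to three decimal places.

H0: μ = 44.87; H1: μ > 44.87 (one-sample t-test, right-tailed).
t = (x̄ − μ₀)/(s/√n) = (50.41 − 44.87)/(8.941/√19) = 2.701
df = n − 1 = 18
p-value = P(T ≥ 2.701) ≈ 0.0073
Since p ≈ 0.0073 < α = 0.05, reject H0; the data support H1.

2.701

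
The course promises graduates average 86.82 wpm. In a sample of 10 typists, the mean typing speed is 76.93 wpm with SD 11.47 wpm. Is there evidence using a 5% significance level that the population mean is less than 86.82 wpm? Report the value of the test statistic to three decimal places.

-2.727

H0: μ = 86.82; H1: μ < 86.82 (one-sample t-test, left-tailed).
t = (x̄ − μ₀)/(s/√n) = (76.93 − 86.82)/(11.47/√10) = -2.727
df = n − 1 = 9
p-value = P(T ≤ -2.727) ≈ 0.0117
Since p ≈ 0.0117 < α = 0.05, reject H0; the data support H1.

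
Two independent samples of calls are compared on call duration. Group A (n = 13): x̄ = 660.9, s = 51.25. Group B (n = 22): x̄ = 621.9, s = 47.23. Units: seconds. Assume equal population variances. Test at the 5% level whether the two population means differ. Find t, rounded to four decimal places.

Let group 1 = group A, group 2 = group B. H0: μ_1 = μ_2; H1: μ_1 ≠ μ_2 (two-sample pooled-variance t-test, two-sided).
s_p² = [(13−1)·51.25² + (22−1)·47.23²]/(13+22−2) = 2374.63
t = (660.9 − 621.9)/√[2374.63·(1/13 + 1/22)] = 2.2878
df = n₁ + n₂ − 2 = 33
Two-sided p-value ≈ 0.0287
Since p ≈ 0.0287 < α = 0.05, reject H0; the evidence is statistically significant.

2.2878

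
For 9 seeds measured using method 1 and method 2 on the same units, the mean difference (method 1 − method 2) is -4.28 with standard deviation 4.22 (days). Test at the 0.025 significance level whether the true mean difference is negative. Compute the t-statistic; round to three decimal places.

-3.043

H0: μ_d = 0; H1: μ_d < 0 (paired t-test on the differences, left-tailed).
t = d̄/(s_d/√n) = -4.28/(4.22/√9) = -3.043
df = n − 1 = 8
p-value = P(T ≤ -3.043) ≈ 0.008
Since p ≈ 0.008 < α = 0.025, reject H0; the evidence is statistically significant.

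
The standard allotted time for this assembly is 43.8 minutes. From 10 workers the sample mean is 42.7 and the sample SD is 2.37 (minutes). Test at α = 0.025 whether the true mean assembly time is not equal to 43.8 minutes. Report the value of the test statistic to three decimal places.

H0: μ = 43.8; H1: μ ≠ 43.8 (one-sample t-test, two-sided).
t = (x̄ − μ₀)/(s/√n) = (42.7 − 43.8)/(2.37/√10) = -1.468
df = n − 1 = 9
Two-sided p-value ≈ 0.176
Since p ≈ 0.176 > α = 0.025, fail to reject H0; the evidence is not statistically significant.

-1.468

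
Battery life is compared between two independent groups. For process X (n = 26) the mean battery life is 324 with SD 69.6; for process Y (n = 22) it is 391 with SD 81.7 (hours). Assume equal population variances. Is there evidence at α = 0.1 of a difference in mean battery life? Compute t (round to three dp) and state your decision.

t = -3.069; reject H0

Let group 1 = process X, group 2 = process Y. H0: μ_1 = μ_2; H1: μ_1 ≠ μ_2 (two-sample pooled-variance t-test, two-sided).
s_p² = [(26−1)·69.6² + (22−1)·81.7²]/(26+22−2) = 5679.93
t = (324 − 391)/√[5679.93·(1/26 + 1/22)] = -3.069
df = n₁ + n₂ − 2 = 46
Two-sided p-value ≈ 0.0036
Since p ≈ 0.0036 < α = 0.1, reject H0; the data support H1.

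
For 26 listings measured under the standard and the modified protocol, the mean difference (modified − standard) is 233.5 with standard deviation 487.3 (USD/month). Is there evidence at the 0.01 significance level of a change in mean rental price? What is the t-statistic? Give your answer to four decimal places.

2.4433

H0: μ_d = 0; H1: μ_d ≠ 0 (paired t-test on the differences, two-sided).
t = d̄/(s_d/√n) = 233.5/(487.3/√26) = 2.4433
df = n − 1 = 25
Two-sided p-value ≈ 0.0220
Since p ≈ 0.0220 > α = 0.01, fail to reject H0; the evidence is not statistically significant.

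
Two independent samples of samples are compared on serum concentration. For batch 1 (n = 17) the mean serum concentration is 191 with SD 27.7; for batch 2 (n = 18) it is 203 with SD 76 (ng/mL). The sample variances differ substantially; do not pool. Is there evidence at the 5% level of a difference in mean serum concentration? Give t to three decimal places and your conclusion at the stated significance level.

Let group 1 = batch 1, group 2 = batch 2. H0: μ_1 = μ_2; H1: μ_1 ≠ μ_2 (Welch's two-sample t-test, two-sided).
t = (x̄_1 − x̄_2)/√(s_1²/n_1 + s_2²/n_2) = (191 − 203)/√(27.7²/17 + 76²/18) = -0.627
Welch–Satterthwaite df ≈ 21.66
Two-sided p-value ≈ 0.537
Since p ≈ 0.537 > α = 0.05, fail to reject H0; the data do not provide sufficient evidence against H0.

t = -0.627; fail to reject H0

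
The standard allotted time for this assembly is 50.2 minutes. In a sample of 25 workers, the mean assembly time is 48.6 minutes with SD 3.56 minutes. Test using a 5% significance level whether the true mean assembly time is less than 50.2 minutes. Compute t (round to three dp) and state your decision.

t = -2.247; reject H0

H0: μ = 50.2; H1: μ < 50.2 (one-sample t-test, left-tailed).
t = (x̄ − μ₀)/(s/√n) = (48.6 − 50.2)/(3.56/√25) = -2.247
df = n − 1 = 24
p-value = P(T ≤ -2.247) ≈ 0.017
Since p ≈ 0.017 < α = 0.05, reject H0; the evidence is statistically significant.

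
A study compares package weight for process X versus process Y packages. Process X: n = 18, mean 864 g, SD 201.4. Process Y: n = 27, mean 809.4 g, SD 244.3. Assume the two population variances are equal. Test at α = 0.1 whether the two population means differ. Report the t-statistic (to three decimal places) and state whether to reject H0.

t = 0.786; fail to reject H0

Let group 1 = process X, group 2 = process Y. H0: μ_1 = μ_2; H1: μ_1 ≠ μ_2 (two-sample pooled-variance t-test, two-sided).
s_p² = [(18−1)·201.4² + (27−1)·244.3²]/(18+27−2) = 52123.2
t = (864 − 809.4)/√[52123.2·(1/18 + 1/27)] = 0.786
df = n₁ + n₂ − 2 = 43
Two-sided p-value ≈ 0.4362
Since p ≈ 0.4362 > α = 0.1, fail to reject H0; the data do not provide sufficient evidence against H0.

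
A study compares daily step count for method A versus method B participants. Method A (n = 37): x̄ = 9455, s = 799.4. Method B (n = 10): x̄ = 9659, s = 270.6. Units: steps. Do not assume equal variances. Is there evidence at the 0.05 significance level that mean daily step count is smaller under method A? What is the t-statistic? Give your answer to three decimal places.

-1.301

Let group 1 = method A, group 2 = method B. H0: μ_1 = μ_2; H1: μ_1 < μ_2 (Welch's two-sample t-test, left-tailed).
t = (x̄_1 − x̄_2)/√(s_1²/n_1 + s_2²/n_2) = (9455 − 9659)/√(799.4²/37 + 270.6²/10) = -1.301
Welch–Satterthwaite df ≈ 42.46
p-value = P(T ≤ -1.301) ≈ 0.100
Since p ≈ 0.100 > α = 0.05, fail to reject H0; the evidence is not statistically significant.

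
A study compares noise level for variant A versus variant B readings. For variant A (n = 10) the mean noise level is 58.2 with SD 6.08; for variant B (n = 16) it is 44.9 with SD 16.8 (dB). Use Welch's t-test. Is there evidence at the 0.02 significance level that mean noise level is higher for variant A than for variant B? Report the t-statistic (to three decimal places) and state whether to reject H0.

Let group 1 = variant A, group 2 = variant B. H0: μ_1 = μ_2; H1: μ_1 > μ_2 (Welch's two-sample t-test, right-tailed).
t = (x̄_1 − x̄_2)/√(s_1²/n_1 + s_2²/n_2) = (58.2 − 44.9)/√(6.08²/10 + 16.8²/16) = 2.879
Welch–Satterthwaite df ≈ 20.45
p-value = P(T ≥ 2.879) ≈ 0.005
Since p ≈ 0.005 < α = 0.02, reject H0; the evidence is statistically significant.

t = 2.879; reject H0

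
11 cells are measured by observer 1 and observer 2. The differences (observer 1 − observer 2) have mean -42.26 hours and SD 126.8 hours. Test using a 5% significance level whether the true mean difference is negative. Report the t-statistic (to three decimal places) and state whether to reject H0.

H0: μ_d = 0; H1: μ_d < 0 (paired t-test on the differences, left-tailed).
t = d̄/(s_d/√n) = -42.26/(126.8/√11) = -1.105
df = n − 1 = 10
p-value = P(T ≤ -1.105) ≈ 0.1474
Since p ≈ 0.1474 > α = 0.05, fail to reject H0; the evidence is not statistically significant.

t = -1.105; fail to reject H0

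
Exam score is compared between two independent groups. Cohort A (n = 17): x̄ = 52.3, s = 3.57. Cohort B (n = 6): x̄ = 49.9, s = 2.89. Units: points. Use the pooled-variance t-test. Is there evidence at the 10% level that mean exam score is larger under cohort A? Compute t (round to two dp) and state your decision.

t = 1.48; reject H0

Let group 1 = cohort A, group 2 = cohort B. H0: μ_1 = μ_2; H1: μ_1 > μ_2 (two-sample pooled-variance t-test, right-tailed).
s_p² = [(17−1)·3.57² + (6−1)·2.89²]/(17+6−2) = 11.699
t = (52.3 − 49.9)/√[11.699·(1/17 + 1/6)] = 1.48
df = n₁ + n₂ − 2 = 21
p-value = P(T ≥ 1.48) ≈ 0.077
Since p ≈ 0.077 < α = 0.1, reject H0; the data support H1.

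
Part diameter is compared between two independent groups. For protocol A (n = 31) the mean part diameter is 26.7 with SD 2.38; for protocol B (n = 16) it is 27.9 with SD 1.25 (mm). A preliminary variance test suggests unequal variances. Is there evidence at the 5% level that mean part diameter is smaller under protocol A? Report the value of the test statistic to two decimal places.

Let group 1 = protocol A, group 2 = protocol B. H0: μ_1 = μ_2; H1: μ_1 < μ_2 (Welch's two-sample t-test, left-tailed).
t = (x̄_1 − x̄_2)/√(s_1²/n_1 + s_2²/n_2) = (26.7 − 27.9)/√(2.38²/31 + 1.25²/16) = -2.27
Welch–Satterthwaite df ≈ 44.95
p-value = P(T ≤ -2.27) ≈ 0.0141
Since p ≈ 0.0141 < α = 0.05, reject H0; the evidence is statistically significant.

-2.27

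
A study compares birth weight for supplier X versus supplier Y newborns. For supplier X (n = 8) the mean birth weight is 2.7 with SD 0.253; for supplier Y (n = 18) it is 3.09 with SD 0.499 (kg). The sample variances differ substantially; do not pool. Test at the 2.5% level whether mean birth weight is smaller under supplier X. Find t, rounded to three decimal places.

-2.639

Let group 1 = supplier X, group 2 = supplier Y. H0: μ_1 = μ_2; H1: μ_1 < μ_2 (Welch's two-sample t-test, left-tailed).
t = (x̄_1 − x̄_2)/√(s_1²/n_1 + s_2²/n_2) = (2.7 − 3.09)/√(0.253²/8 + 0.499²/18) = -2.639
Welch–Satterthwaite df ≈ 23.37
p-value = P(T ≤ -2.639) ≈ 0.007
Since p ≈ 0.007 < α = 0.025, reject H0; the data support H1.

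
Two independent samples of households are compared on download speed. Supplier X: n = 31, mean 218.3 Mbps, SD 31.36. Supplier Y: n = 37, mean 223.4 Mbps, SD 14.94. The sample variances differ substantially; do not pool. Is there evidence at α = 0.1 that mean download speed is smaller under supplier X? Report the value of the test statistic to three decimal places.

Let group 1 = supplier X, group 2 = supplier Y. H0: μ_1 = μ_2; H1: μ_1 < μ_2 (Welch's two-sample t-test, left-tailed).
t = (x̄_1 − x̄_2)/√(s_1²/n_1 + s_2²/n_2) = (218.3 − 223.4)/√(31.36²/31 + 14.94²/37) = -0.830
Welch–Satterthwaite df ≈ 41.25
p-value = P(T ≤ -0.830) ≈ 0.2057
Since p ≈ 0.2057 > α = 0.1, fail to reject H0; the data do not provide sufficient evidence against H0.

-0.830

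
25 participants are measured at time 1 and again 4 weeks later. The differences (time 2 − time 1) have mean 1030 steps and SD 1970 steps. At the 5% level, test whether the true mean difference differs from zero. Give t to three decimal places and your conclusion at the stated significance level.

H0: μ_d = 0; H1: μ_d ≠ 0 (paired t-test on the differences, two-sided).
t = d̄/(s_d/√n) = 1030/(1970/√25) = 2.614
df = n − 1 = 24
Two-sided p-value ≈ 0.015
Since p ≈ 0.015 < α = 0.05, reject H0; the data support H1.

t = 2.614; reject H0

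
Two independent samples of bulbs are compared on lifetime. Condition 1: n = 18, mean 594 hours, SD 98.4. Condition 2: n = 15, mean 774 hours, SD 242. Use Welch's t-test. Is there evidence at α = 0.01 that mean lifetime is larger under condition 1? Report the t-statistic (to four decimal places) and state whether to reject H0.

Let group 1 = condition 1, group 2 = condition 2. H0: μ_1 = μ_2; H1: μ_1 > μ_2 (Welch's two-sample t-test, right-tailed).
t = (x̄_1 − x̄_2)/√(s_1²/n_1 + s_2²/n_2) = (594 − 774)/√(98.4²/18 + 242²/15) = -2.7007
Welch–Satterthwaite df ≈ 17.84
p-value = P(T ≥ -2.7007) ≈ 0.9926
Since p ≈ 0.9926 > α = 0.01, fail to reject H0; the data do not provide sufficient evidence against H0.

t = -2.7007; fail to reject H0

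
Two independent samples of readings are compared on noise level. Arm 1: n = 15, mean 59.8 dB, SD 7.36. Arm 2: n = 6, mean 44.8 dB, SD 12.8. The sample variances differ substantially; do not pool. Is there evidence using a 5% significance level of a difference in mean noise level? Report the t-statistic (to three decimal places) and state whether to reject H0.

Let group 1 = arm 1, group 2 = arm 2. H0: μ_1 = μ_2; H1: μ_1 ≠ μ_2 (Welch's two-sample t-test, two-sided).
t = (x̄_1 − x̄_2)/√(s_1²/n_1 + s_2²/n_2) = (59.8 − 44.8)/√(7.36²/15 + 12.8²/6) = 2.698
Welch–Satterthwaite df ≈ 6.37
Two-sided p-value ≈ 0.034
Since p ≈ 0.034 < α = 0.05, reject H0; the evidence is statistically significant.

t = 2.698; reject H0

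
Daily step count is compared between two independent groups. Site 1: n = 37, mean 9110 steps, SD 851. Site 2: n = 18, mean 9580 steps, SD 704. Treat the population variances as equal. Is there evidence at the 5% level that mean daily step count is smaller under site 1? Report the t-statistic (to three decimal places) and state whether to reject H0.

Let group 1 = site 1, group 2 = site 2. H0: μ_1 = μ_2; H1: μ_1 < μ_2 (two-sample pooled-variance t-test, left-tailed).
s_p² = [(37−1)·851² + (18−1)·704²]/(37+18−2) = 650881
t = (9110 − 9580)/√[650881·(1/37 + 1/18)] = -2.027
df = n₁ + n₂ − 2 = 53
p-value = P(T ≤ -2.027) ≈ 0.024
Since p ≈ 0.024 < α = 0.05, reject H0; the evidence is statistically significant.

t = -2.027; reject H0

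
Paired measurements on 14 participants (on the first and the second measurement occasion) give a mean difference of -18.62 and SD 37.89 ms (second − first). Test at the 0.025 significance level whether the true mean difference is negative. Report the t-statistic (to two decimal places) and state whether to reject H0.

H0: μ_d = 0; H1: μ_d < 0 (paired t-test on the differences, left-tailed).
t = d̄/(s_d/√n) = -18.62/(37.89/√14) = -1.84
df = n − 1 = 13
p-value = P(T ≤ -1.84) ≈ 0.044
Since p ≈ 0.044 > α = 0.025, fail to reject H0; the evidence is not statistically significant.

t = -1.84; fail to reject H0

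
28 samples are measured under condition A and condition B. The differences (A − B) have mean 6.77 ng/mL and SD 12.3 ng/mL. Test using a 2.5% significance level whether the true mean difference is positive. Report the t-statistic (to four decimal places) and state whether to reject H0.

t = 2.9125; reject H0

H0: μ_d = 0; H1: μ_d > 0 (paired t-test on the differences, right-tailed).
t = d̄/(s_d/√n) = 6.77/(12.3/√28) = 2.9125
df = n − 1 = 27
p-value = P(T ≥ 2.9125) ≈ 0.0036
Since p ≈ 0.0036 < α = 0.025, reject H0; the evidence is statistically significant.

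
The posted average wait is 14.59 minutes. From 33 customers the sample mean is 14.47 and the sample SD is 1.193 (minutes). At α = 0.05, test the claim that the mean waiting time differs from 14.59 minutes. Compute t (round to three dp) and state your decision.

t = -0.578; fail to reject H0

H0: μ = 14.59; H1: μ ≠ 14.59 (one-sample t-test, two-sided).
t = (x̄ − μ₀)/(s/√n) = (14.47 − 14.59)/(1.193/√33) = -0.578
df = n − 1 = 32
Two-sided p-value ≈ 0.5674
Since p ≈ 0.5674 > α = 0.05, fail to reject H0; the evidence is not statistically significant.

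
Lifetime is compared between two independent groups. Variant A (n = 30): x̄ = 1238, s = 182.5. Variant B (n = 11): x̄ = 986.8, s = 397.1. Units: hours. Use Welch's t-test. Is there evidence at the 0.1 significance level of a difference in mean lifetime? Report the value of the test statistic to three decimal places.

Let group 1 = variant A, group 2 = variant B. H0: μ_1 = μ_2; H1: μ_1 ≠ μ_2 (Welch's two-sample t-test, two-sided).
t = (x̄_1 − x̄_2)/√(s_1²/n_1 + s_2²/n_2) = (1238 − 986.8)/√(182.5²/30 + 397.1²/11) = 2.021
Welch–Satterthwaite df ≈ 11.58
Two-sided p-value ≈ 0.0670
Since p ≈ 0.0670 < α = 0.1, reject H0; the evidence is statistically significant.

2.021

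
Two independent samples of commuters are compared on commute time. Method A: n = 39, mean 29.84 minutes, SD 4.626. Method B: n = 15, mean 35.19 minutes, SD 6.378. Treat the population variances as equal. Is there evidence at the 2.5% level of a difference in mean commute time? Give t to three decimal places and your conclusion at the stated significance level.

Let group 1 = method A, group 2 = method B. H0: μ_1 = μ_2; H1: μ_1 ≠ μ_2 (two-sample pooled-variance t-test, two-sided).
s_p² = [(39−1)·4.626² + (15−1)·6.378²]/(39+15−2) = 26.5904
t = (29.84 − 35.19)/√[26.5904·(1/39 + 1/15)] = -3.415
df = n₁ + n₂ − 2 = 52
Two-sided p-value ≈ 0.0012
Since p ≈ 0.0012 < α = 0.025, reject H0; the data support H1.

t = -3.415; reject H0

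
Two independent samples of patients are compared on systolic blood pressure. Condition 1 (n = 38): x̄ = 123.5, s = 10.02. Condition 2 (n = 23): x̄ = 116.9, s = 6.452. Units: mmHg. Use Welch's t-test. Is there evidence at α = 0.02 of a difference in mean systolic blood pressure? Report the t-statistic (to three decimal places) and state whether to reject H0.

t = 3.128; reject H0

Let group 1 = condition 1, group 2 = condition 2. H0: μ_1 = μ_2; H1: μ_1 ≠ μ_2 (Welch's two-sample t-test, two-sided).
t = (x̄_1 − x̄_2)/√(s_1²/n_1 + s_2²/n_2) = (123.5 − 116.9)/√(10.02²/38 + 6.452²/23) = 3.128
Welch–Satterthwaite df ≈ 58.72
Two-sided p-value ≈ 0.003
Since p ≈ 0.003 < α = 0.02, reject H0; the data support H1.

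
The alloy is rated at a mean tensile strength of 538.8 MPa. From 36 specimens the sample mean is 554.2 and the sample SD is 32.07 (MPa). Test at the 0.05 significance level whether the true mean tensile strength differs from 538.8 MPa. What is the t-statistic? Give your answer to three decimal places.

H0: μ = 538.8; H1: μ ≠ 538.8 (one-sample t-test, two-sided).
t = (x̄ − μ₀)/(s/√n) = (554.2 − 538.8)/(32.07/√36) = 2.881
df = n − 1 = 35
Two-sided p-value ≈ 0.007
Since p ≈ 0.007 < α = 0.05, reject H0; the evidence is statistically significant.

2.881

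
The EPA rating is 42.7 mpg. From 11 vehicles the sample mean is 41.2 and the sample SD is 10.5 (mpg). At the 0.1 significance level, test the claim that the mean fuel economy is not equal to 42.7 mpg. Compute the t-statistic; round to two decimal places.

-0.47

H0: μ = 42.7; H1: μ ≠ 42.7 (one-sample t-test, two-sided).
t = (x̄ − μ₀)/(s/√n) = (41.2 − 42.7)/(10.5/√11) = -0.47
df = n − 1 = 10
Two-sided p-value ≈ 0.6458
Since p ≈ 0.6458 > α = 0.1, fail to reject H0; the evidence is not statistically significant.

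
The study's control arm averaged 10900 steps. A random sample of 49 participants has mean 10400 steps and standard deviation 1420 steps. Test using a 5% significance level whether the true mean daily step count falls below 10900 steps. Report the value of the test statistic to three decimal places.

H0: μ = 10900; H1: μ < 10900 (one-sample t-test, left-tailed).
t = (x̄ − μ₀)/(s/√n) = (10400 − 10900)/(1420/√49) = -2.465
df = n − 1 = 48
p-value = P(T ≤ -2.465) ≈ 0.009
Since p ≈ 0.009 < α = 0.05, reject H0; the data support H1.

-2.465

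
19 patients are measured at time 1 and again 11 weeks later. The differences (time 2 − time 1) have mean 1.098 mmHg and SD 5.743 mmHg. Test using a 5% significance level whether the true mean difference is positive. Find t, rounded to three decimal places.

0.833

H0: μ_d = 0; H1: μ_d > 0 (paired t-test on the differences, right-tailed).
t = d̄/(s_d/√n) = 1.098/(5.743/√19) = 0.833
df = n − 1 = 18
p-value = P(T ≥ 0.833) ≈ 0.208
Since p ≈ 0.208 > α = 0.05, fail to reject H0; the data do not provide sufficient evidence against H0.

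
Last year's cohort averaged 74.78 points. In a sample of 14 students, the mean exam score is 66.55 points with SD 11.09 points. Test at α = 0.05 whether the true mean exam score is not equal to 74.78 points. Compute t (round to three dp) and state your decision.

t = -2.777; reject H0

H0: μ = 74.78; H1: μ ≠ 74.78 (one-sample t-test, two-sided).
t = (x̄ − μ₀)/(s/√n) = (66.55 − 74.78)/(11.09/√14) = -2.777
df = n − 1 = 13
Two-sided p-value ≈ 0.016
Since p ≈ 0.016 < α = 0.05, reject H0; the evidence is statistically significant.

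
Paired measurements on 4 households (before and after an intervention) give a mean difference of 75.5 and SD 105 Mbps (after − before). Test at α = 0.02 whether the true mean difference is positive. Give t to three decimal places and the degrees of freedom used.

t = 1.438, df = 3

H0: μ_d = 0; H1: μ_d > 0 (paired t-test on the differences, right-tailed).
t = d̄/(s_d/√n) = 75.5/(105/√4) = 1.438
df = n − 1 = 3
p-value = P(T ≥ 1.438) ≈ 0.1230
Since p ≈ 0.1230 > α = 0.02, fail to reject H0; the evidence is not statistically significant.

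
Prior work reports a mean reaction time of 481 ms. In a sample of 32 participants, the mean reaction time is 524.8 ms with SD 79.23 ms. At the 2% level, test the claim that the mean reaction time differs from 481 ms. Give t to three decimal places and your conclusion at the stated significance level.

t = 3.127; reject H0

H0: μ = 481; H1: μ ≠ 481 (one-sample t-test, two-sided).
t = (x̄ − μ₀)/(s/√n) = (524.8 − 481)/(79.23/√32) = 3.127
df = n − 1 = 31
Two-sided p-value ≈ 0.0038
Since p ≈ 0.0038 < α = 0.02, reject H0; the evidence is statistically significant.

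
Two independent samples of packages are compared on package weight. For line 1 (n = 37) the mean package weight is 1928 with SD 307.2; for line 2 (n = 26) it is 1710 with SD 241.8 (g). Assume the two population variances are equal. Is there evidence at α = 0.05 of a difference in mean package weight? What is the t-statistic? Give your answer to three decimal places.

Let group 1 = line 1, group 2 = line 2. H0: μ_1 = μ_2; H1: μ_1 ≠ μ_2 (two-sample pooled-variance t-test, two-sided).
s_p² = [(37−1)·307.2² + (26−1)·241.8²]/(37+26−2) = 79656.8
t = (1928 − 1710)/√[79656.8·(1/37 + 1/26)] = 3.018
df = n₁ + n₂ − 2 = 61
Two-sided p-value ≈ 0.004
Since p ≈ 0.004 < α = 0.05, reject H0; the data support H1.

3.018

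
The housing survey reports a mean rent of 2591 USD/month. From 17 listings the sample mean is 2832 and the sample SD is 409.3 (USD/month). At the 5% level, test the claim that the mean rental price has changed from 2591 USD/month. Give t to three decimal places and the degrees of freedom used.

t = 2.428, df = 16

H0: μ = 2591; H1: μ ≠ 2591 (one-sample t-test, two-sided).
t = (x̄ − μ₀)/(s/√n) = (2832 − 2591)/(409.3/√17) = 2.428
df = n − 1 = 16
Two-sided p-value ≈ 0.027
Since p ≈ 0.027 < α = 0.05, reject H0; the data support H1.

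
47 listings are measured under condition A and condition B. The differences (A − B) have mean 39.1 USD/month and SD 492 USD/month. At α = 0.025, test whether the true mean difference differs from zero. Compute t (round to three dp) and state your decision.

t = 0.545; fail to reject H0

H0: μ_d = 0; H1: μ_d ≠ 0 (paired t-test on the differences, two-sided).
t = d̄/(s_d/√n) = 39.1/(492/√47) = 0.545
df = n − 1 = 46
Two-sided p-value ≈ 0.5885
Since p ≈ 0.5885 > α = 0.025, fail to reject H0; the data do not provide sufficient evidence against H0.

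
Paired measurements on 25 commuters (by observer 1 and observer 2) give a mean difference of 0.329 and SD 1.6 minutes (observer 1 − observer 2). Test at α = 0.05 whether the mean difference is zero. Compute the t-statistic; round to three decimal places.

H0: μ_d = 0; H1: μ_d ≠ 0 (paired t-test on the differences, two-sided).
t = d̄/(s_d/√n) = 0.329/(1.6/√25) = 1.028
df = n − 1 = 24
Two-sided p-value ≈ 0.314
Since p ≈ 0.314 > α = 0.05, fail to reject H0; the evidence is not statistically significant.

1.028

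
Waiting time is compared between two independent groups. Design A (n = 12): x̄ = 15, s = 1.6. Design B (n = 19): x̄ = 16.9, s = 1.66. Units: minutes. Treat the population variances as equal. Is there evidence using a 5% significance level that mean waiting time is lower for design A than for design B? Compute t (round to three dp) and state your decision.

t = -3.147; reject H0

Let group 1 = design A, group 2 = design B. H0: μ_1 = μ_2; H1: μ_1 < μ_2 (two-sample pooled-variance t-test, left-tailed).
s_p² = [(12−1)·1.6² + (19−1)·1.66²]/(12+19−2) = 2.68141
t = (15 − 16.9)/√[2.68141·(1/12 + 1/19)] = -3.147
df = n₁ + n₂ − 2 = 29
p-value = P(T ≤ -3.147) ≈ 0.0019
Since p ≈ 0.0019 < α = 0.05, reject H0; the evidence is statistically significant.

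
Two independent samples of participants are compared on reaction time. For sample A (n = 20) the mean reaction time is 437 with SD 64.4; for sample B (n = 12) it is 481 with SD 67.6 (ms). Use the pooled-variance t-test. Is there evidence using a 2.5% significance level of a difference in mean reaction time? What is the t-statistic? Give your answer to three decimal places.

-1.837

Let group 1 = sample A, group 2 = sample B. H0: μ_1 = μ_2; H1: μ_1 ≠ μ_2 (two-sample pooled-variance t-test, two-sided).
s_p² = [(20−1)·64.4² + (12−1)·67.6²]/(20+12−2) = 4302.24
t = (437 − 481)/√[4302.24·(1/20 + 1/12)] = -1.837
df = n₁ + n₂ − 2 = 30
Two-sided p-value ≈ 0.076
Since p ≈ 0.076 > α = 0.025, fail to reject H0; the data do not provide sufficient evidence against H0.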